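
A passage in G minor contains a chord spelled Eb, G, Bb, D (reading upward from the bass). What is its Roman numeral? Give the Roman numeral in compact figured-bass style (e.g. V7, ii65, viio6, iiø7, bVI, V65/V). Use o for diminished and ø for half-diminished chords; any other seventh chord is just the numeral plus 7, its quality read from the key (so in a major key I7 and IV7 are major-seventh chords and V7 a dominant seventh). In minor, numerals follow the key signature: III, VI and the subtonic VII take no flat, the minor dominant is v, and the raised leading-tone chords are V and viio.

VI7

Stacked in thirds the chord is Eb-G-Bb-D: a major seventh chord on Eb.
In G minor, Eb is the submediant; the diatonic major seventh chord there is VI7.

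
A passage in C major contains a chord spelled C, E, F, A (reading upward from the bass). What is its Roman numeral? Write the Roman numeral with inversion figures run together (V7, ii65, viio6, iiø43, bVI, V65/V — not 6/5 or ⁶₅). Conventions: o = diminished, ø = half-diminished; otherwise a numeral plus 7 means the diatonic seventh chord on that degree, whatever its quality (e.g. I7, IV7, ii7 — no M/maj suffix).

Stacked in thirds the chord is F-A-C-E: a major seventh chord on F.
In C major, F is the subdominant; the diatonic major seventh chord there is IV7.
With C in the bass the chord is in second inversion, so the figured bass is 43.

IV43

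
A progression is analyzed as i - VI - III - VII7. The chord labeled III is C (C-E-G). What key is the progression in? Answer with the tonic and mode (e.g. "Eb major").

A minor

The chord C is a major triad rooted on C; its label is III.
If C is scale degree 3 and the mode makes that degree carry a major triad, the tonic is A and the mode is minor.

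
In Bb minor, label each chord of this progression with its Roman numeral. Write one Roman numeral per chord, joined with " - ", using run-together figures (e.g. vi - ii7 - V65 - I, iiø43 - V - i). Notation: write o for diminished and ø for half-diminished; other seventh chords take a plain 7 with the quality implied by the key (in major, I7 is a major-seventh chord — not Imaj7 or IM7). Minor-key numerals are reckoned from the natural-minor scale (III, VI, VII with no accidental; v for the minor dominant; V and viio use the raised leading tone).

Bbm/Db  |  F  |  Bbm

i6 - V - i

Bbm/Db: minor triad on Bb = scale degree 1 → i6.
F has root F, degree 5 in Bb minor, so V.
Bbm has root Bb, degree 1 in Bb minor, so i.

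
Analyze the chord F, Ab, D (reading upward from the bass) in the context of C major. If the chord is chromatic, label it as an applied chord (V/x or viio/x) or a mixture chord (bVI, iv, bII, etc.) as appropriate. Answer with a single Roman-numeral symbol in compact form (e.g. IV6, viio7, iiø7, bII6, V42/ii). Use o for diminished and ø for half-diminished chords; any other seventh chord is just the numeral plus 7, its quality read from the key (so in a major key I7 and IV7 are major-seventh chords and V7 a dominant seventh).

The pitches D-F-Ab form a diminished triad rooted on D.
D is the second degree of C major. This is the diminished supertonic triad, borrowed from the parallel minor.
With F in the bass the chord is in first inversion, so the figured bass is 6.

iio6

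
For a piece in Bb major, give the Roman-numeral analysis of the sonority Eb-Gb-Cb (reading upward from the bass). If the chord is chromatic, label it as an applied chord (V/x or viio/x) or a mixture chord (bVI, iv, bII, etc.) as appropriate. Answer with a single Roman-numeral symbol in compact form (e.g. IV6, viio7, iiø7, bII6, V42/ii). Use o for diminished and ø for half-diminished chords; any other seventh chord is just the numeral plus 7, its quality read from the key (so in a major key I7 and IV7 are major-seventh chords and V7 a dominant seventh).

bII6

The pitches Cb-Eb-Gb form a major triad rooted on Cb.
Cb is the lowered second degree of Bb major (diatonic 2 would be C). This is the Neapolitan sixth — a major triad on the lowered second degree, here in its customary first inversion.
With Eb in the bass the chord is in first inversion, so the figured bass is 6.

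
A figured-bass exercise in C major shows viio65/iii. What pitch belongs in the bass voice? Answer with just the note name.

The applied chord viio65/iii is rooted on D#: D#-F#-A-C.
The figure 65 means first inversion — the third is in the bass.

F#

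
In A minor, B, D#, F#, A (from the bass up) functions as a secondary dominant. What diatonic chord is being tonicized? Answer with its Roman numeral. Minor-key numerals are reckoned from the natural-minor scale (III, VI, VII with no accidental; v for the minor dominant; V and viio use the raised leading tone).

V

The chord is a dominant seventh chord on B.
A dominant resolves down a perfect fifth: B → E. In A minor, E is scale degree 5, i.e. V.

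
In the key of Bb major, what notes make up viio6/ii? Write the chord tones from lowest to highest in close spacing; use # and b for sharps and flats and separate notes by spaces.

D F B

viio6/ii is a secondary leading-tone chord. The target ii is C in Bb major; the applied chord is rooted a semitone below, on B.
Building a diminished triad on B gives B-D-F.
With the 6 figure the chord is in first inversion; from the bass D upward in close position it reads D-F-B.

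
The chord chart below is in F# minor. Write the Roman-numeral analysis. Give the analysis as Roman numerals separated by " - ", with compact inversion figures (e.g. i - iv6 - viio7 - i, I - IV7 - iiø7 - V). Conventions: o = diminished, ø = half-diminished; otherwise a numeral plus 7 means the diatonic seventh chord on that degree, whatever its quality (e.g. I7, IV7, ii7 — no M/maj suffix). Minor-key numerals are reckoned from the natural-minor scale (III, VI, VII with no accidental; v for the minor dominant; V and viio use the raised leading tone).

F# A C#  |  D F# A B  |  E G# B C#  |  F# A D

F#-A-C# has root F#, degree 1 in F# minor, so i.
D-F#-A-B: root B is the subdominant; minor seventh chord there is iv65.
E-G#-B-C#: minor seventh chord on C# = scale degree 5 → v65.
F#-A-D has root D, degree 6 in F# minor, so VI6.

i - iv65 - v65 - VI6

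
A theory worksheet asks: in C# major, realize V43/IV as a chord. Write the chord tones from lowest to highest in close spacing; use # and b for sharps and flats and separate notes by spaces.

V43/IV is a secondary dominant — the dominant seventh of IV. IV in C# major is F#, so the applied chord's root is C#, a perfect fifth above.
Building a dominant seventh chord on C# gives C#-E#-G#-B.
The figured bass 43 indicates second inversion, placing the fifth (G#) in the bass: G#-B-C#-E#.

G# B C# E#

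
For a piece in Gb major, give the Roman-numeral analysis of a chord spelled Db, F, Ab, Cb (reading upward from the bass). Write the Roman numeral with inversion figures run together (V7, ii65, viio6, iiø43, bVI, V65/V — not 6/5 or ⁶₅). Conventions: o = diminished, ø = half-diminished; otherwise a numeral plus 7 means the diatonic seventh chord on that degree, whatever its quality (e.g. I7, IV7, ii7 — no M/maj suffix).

V7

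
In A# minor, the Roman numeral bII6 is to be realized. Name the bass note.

D#

bII in A# minor has root B; the chord is B-D#-F#.
The figure 6 means first inversion — the third is in the bass.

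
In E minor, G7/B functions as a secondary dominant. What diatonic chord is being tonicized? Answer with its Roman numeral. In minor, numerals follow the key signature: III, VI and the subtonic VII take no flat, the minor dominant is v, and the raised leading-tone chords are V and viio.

The chord is a dominant seventh chord on G.
A dominant resolves down a perfect fifth: G → C. In E minor, C is scale degree 6, i.e. VI.

VI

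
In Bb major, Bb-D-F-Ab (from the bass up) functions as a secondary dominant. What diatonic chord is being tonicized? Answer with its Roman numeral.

IV

The chord is a dominant seventh chord on Bb.
A dominant resolves down a perfect fifth: Bb → Eb. In Bb major, Eb is scale degree 4, i.e. IV.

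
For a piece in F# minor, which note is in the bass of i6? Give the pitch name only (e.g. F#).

i in F# minor has root F#; the chord is F#-A-C#.
The figure 6 means first inversion — the third is in the bass.

A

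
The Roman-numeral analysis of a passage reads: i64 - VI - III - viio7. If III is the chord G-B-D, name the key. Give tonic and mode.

E minor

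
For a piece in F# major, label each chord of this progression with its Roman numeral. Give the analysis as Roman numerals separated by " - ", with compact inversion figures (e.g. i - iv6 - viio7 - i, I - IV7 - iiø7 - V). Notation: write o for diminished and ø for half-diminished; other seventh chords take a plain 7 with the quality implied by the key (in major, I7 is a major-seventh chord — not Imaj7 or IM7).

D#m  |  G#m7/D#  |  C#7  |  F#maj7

vi - ii43 - V7 - I7

D#m: root D# is the submediant; minor triad there is vi.
G#m7/D#: minor seventh chord on G# = scale degree 2 → ii43.
C#7: dominant seventh chord on C# = scale degree 5 → V7.
F#maj7 has root F#, degree 1 in F# major, so I7.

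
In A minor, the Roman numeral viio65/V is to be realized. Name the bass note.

The applied chord viio65/V is rooted on D#: D#-F#-A-C.
The figure 65 means first inversion — the third is in the bass.

F#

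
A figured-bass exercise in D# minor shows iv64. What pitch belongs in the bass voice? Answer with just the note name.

D#

iv in D# minor has root G#; the chord is G#-B-D#.
The figure 64 means second inversion — the fifth is in the bass.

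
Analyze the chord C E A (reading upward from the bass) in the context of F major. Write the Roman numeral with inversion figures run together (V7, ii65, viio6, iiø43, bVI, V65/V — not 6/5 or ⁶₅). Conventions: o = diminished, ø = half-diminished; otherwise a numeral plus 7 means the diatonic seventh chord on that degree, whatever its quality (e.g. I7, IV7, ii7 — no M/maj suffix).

iii6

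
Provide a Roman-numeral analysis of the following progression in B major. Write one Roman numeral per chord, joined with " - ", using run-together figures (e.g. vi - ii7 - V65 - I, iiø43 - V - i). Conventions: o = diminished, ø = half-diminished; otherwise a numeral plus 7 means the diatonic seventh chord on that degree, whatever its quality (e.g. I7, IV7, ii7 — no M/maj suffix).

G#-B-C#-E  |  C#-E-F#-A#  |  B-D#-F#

G#-B-C#-E: root C# is the supertonic; minor seventh chord there is ii43.
C#-E-F#-A#: root F# is the dominant; dominant seventh chord there is V43.
B-D#-F# has root B, degree 1 in B major, so I.

ii43 - V43 - I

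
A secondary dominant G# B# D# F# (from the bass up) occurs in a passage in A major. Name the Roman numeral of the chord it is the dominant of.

iii

The chord is a dominant seventh chord on G#.
A dominant resolves down a perfect fifth: G# → C#. In A major, C# is scale degree 3, i.e. iii.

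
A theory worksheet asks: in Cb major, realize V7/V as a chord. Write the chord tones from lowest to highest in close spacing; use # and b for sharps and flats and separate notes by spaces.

Db F Ab Cb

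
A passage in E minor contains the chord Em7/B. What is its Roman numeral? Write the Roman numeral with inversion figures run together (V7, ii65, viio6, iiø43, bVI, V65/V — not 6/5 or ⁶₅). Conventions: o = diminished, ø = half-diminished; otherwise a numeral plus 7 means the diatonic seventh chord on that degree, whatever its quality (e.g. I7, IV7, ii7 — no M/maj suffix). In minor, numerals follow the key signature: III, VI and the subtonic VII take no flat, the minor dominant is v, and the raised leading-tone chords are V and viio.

i43

The pitches E-G-B-D form a minor seventh chord rooted on E.
E is scale degree 1 in E minor, and a minor seventh chord on that degree is written i7.
With B in the bass the chord is in second inversion, so the figured bass is 43.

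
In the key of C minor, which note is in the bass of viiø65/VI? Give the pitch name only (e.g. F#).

The applied chord viiø65/VI is rooted on G: G-Bb-Db-F.
The figure 65 means first inversion — the third is in the bass.

Bb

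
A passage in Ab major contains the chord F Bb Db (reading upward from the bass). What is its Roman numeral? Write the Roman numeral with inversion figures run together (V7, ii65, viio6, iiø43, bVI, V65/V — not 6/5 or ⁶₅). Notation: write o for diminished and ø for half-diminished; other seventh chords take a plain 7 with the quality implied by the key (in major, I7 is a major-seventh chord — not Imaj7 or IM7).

Stacked in thirds the chord is Bb-Db-F: a minor triad on Bb.
Bb is scale degree 2 in Ab major, and a minor triad on that degree is written ii.
With F in the bass the chord is in second inversion, so the figured bass is 64.

ii64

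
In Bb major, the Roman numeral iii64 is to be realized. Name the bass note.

A

iii in Bb major has root D; the chord is D-F-A.
The figure 64 means second inversion — the fifth is in the bass.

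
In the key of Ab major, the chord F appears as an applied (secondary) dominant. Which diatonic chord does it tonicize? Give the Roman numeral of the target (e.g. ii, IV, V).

The chord is a major triad on F.
A dominant resolves down a perfect fifth: F → Bb. In Ab major, Bb is scale degree 2, i.e. ii.

ii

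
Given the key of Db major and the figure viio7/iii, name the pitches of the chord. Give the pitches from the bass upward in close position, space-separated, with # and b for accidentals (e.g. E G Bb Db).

E G Bb Db

viio7/iii is a secondary leading-tone chord. The target iii is F in Db major; the applied chord is rooted a semitone below, on E.
Building a fully diminished seventh chord on E gives E-G-Bb-Db.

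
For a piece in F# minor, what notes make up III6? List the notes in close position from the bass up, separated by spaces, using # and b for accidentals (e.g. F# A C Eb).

C# E A

The numeral's case and figure indicate a major triad. In F# minor its root, scale degree 3, is A.
That chord is spelled A-C#-E.
The figured bass 6 indicates first inversion, placing the third (C#) in the bass: C#-E-A.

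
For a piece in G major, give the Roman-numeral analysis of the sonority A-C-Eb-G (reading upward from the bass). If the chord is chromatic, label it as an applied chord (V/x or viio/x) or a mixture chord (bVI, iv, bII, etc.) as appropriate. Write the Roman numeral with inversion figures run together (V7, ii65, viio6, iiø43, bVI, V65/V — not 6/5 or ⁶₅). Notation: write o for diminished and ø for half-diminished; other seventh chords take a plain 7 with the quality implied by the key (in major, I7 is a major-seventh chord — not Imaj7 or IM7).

The pitches A-C-Eb-G form a half-diminished seventh chord rooted on A.
A is the second degree of G major. This is the half-diminished supertonic seventh, borrowed from the parallel minor.

iiø7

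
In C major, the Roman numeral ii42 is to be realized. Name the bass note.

ii in C major has root D; the chord is D-F-A-C.
The figure 42 means third inversion — the seventh is in the bass.

C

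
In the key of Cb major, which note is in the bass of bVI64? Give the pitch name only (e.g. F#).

bVI in Cb major has root Abb; the chord is Abb-Cb-Ebb.
The figure 64 means second inversion — the fifth is in the bass.

Ebb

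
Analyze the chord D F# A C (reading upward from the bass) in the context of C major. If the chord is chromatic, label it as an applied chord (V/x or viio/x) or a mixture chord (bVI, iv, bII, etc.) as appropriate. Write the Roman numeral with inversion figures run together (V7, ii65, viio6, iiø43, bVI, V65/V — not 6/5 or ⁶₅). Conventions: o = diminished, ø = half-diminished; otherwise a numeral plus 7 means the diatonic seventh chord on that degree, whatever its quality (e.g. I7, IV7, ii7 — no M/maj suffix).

Stacked in thirds the chord is D-F#-A-C: a dominant seventh chord on D.
D is not a diatonic chord root with this quality in C major, but it lies a perfect fifth above G (V), so the chord functions as an applied dominant of V.

V7/V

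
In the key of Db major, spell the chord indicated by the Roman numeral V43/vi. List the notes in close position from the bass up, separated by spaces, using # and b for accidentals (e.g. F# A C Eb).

C Eb F A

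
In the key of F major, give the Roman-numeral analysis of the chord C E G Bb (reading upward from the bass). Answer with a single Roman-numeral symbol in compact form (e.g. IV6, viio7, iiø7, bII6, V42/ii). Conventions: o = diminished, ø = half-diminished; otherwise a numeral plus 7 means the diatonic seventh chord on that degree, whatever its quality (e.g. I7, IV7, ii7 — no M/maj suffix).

The pitches C-E-G-Bb form a dominant seventh chord rooted on C.
In F major, C is the dominant; the diatonic dominant seventh chord there is V7.

V7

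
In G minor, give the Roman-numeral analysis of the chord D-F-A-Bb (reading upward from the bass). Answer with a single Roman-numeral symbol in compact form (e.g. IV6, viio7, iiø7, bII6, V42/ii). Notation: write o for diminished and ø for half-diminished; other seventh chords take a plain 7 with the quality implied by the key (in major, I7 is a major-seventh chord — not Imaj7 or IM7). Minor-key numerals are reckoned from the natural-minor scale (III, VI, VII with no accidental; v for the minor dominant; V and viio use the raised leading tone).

III65

The pitches Bb-D-F-A form a major seventh chord rooted on Bb.
In G minor, Bb is the mediant; the diatonic major seventh chord there is III7.
With D in the bass the chord is in first inversion, so the figured bass is 65.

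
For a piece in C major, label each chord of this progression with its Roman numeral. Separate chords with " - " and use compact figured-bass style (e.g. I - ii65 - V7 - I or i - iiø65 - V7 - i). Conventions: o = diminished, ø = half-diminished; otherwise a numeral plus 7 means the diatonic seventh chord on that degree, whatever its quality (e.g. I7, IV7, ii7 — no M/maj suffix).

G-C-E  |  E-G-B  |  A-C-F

G-C-E has root C, degree 1 in C major, so I64.
E-G-B: minor triad on E = scale degree 3 → iii.
A-C-F: root F is the subdominant; major triad there is IV6.

I64 - iii - IV6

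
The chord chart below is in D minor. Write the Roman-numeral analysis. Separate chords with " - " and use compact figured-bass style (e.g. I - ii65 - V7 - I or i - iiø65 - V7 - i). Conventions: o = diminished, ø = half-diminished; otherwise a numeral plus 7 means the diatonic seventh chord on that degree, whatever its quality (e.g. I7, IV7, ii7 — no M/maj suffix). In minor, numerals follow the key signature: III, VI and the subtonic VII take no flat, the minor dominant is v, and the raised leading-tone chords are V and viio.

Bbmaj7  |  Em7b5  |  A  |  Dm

Bbmaj7: major seventh chord on Bb = scale degree 6 → VI7.
Em7b5 has root E, degree 2 in D minor, so iiø7.
A: major triad on A = scale degree 5 → V.
Dm: root D is the tonic; minor triad there is i.

VI7 - iiø7 - V - i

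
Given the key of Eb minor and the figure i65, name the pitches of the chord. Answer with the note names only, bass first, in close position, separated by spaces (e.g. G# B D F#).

In Eb minor, scale degree 1 is Eb, and the diatonic chord built there is a minor seventh chord.
That chord is spelled Eb-Gb-Bb-Db.
With the 65 figure the chord is in first inversion; from the bass Gb upward in close position it reads Gb-Bb-Db-Eb.

Gb Bb Db Eb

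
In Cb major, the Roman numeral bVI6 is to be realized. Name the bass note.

bVI in Cb major has root Abb; the chord is Abb-Cb-Ebb.
The figure 6 means first inversion — the third is in the bass.

Cb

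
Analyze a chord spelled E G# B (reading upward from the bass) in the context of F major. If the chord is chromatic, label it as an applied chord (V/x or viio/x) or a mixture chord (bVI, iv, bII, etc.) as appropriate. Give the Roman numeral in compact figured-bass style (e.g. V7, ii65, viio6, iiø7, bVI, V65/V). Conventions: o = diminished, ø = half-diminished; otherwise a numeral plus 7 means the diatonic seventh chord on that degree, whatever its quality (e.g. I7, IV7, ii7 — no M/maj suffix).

The pitches E-G#-B form a major triad rooted on E.
E is not a diatonic chord root with this quality in F major, but it lies a perfect fifth above A (iii), so the chord functions as an applied dominant of iii.

V/iii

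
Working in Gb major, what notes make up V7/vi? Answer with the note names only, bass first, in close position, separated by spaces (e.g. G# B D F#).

The slash means an applied dominant: we want the dominant of vi. In Gb major, vi is Eb minor, and its dominant is built on Bb.
Building a dominant seventh chord on Bb gives Bb-D-F-Ab.

Bb D F Ab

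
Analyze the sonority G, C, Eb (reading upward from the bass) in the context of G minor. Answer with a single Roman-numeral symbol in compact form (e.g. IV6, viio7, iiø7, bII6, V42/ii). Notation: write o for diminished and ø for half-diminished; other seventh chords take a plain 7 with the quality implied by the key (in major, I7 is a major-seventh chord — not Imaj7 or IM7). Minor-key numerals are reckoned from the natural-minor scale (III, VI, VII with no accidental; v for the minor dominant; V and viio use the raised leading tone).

iv64

The pitches C-Eb-G form a minor triad rooted on C.
In G minor, C is the subdominant; the diatonic minor triad there is iv.
With G in the bass the chord is in second inversion, so the figured bass is 64.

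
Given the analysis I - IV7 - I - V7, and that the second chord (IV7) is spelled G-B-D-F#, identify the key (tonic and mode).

The anchor chord is a major seventh chord on G, labeled IV7.
If G is scale degree 4 and the mode makes that degree carry a major seventh chord, the tonic is D and the mode is major.

D major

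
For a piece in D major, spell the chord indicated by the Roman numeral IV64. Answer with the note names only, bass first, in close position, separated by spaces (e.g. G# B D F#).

In D major, the subdominant is G, and the diatonic chord built there is a major triad.
Stacking thirds from G gives G-B-D.
With the 64 figure the chord is in second inversion; from the bass D upward in close position it reads D-G-B.

D G B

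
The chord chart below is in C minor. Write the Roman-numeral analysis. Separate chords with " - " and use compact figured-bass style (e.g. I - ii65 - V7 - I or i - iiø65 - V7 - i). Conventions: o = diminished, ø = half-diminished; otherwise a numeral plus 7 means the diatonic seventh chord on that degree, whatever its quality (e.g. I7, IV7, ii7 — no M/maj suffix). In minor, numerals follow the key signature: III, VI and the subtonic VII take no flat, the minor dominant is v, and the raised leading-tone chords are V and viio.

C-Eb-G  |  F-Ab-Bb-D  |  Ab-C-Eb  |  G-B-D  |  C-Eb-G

i - VII43 - VI - V - i

C-Eb-G: root C is the tonic; minor triad there is i.
F-Ab-Bb-D: root Bb is the subtonic; dominant seventh chord there is VII43.
Ab-C-Eb has root Ab, degree 6 in C minor, so VI.
G-B-D has root G, degree 5 in C minor, so V.
C-Eb-G: minor triad on C = scale degree 1 → i.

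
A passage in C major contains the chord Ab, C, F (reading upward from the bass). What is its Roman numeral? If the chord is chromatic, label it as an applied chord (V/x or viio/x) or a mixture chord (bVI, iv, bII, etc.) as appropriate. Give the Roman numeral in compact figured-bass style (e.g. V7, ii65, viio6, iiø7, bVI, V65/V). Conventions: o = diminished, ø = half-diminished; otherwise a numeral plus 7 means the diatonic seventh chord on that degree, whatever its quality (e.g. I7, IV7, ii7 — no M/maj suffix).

The pitches F-Ab-C form a minor triad rooted on F.
F is the fourth degree of C major. This is the minor subdominant, borrowed from the parallel minor.
With Ab in the bass the chord is in first inversion, so the figured bass is 6.

iv6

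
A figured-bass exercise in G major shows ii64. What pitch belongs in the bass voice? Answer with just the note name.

E

ii in G major has root A; the chord is A-C-E.
The figure 64 means second inversion — the fifth is in the bass.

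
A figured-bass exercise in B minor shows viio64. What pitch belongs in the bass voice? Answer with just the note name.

E

viio in B minor has root A#; the chord is A#-C#-E.
The figure 64 means second inversion — the fifth is in the bass.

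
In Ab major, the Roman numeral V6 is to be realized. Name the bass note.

V in Ab major has root Eb; the chord is Eb-G-Bb.
The figure 6 means first inversion — the third is in the bass.

G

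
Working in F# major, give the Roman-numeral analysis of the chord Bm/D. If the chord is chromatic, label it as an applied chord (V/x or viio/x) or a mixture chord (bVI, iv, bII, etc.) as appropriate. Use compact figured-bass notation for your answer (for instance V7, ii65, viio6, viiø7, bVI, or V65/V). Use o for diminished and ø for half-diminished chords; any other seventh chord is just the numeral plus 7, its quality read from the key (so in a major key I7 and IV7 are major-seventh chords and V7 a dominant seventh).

The pitches B-D-F# form a minor triad rooted on B.
B is the fourth degree of F# major. This is the minor subdominant, borrowed from the parallel minor.
With D in the bass the chord is in first inversion, so the figured bass is 6.

iv6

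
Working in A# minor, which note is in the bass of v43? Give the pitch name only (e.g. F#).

B#

v in A# minor has root E#; the chord is E#-G#-B#-D#.
The figure 43 means second inversion — the fifth is in the bass.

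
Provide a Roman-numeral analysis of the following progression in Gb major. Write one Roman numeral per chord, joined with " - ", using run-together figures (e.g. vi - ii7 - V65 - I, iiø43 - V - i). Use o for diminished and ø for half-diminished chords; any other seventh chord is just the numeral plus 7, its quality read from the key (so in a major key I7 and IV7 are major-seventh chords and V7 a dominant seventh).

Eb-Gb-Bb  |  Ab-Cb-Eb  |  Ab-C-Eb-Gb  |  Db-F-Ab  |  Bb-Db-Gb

vi - ii - V7/V - V - I6

Eb-Gb-Bb: minor triad on Eb = scale degree 6 → vi.
Ab-Cb-Eb: root Ab is the supertonic; minor triad there is ii.
Ab-C-Eb-Gb is the secondary dominant of V (dominant seventh chord on Ab): V7/V.
Db-F-Ab has root Db, degree 5 in Gb major, so V.
Bb-Db-Gb has root Gb, degree 1 in Gb major, so I6.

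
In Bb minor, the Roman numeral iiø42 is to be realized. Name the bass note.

iiø in Bb minor has root C; the chord is C-Eb-Gb-Bb.
The figure 42 means third inversion — the seventh is in the bass.

Bb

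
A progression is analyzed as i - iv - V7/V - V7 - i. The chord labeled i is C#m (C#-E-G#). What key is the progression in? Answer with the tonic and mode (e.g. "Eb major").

C# minor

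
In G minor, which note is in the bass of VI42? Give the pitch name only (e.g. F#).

D

VI in G minor has root Eb; the chord is Eb-G-Bb-D.
The figure 42 means third inversion — the seventh is in the bass.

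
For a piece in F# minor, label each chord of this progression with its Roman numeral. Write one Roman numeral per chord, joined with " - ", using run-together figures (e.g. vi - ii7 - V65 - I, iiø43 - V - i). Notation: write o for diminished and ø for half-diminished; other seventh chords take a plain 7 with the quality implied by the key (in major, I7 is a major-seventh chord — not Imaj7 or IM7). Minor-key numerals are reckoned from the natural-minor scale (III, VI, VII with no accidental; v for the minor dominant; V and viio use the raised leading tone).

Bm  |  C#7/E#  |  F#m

iv - V65 - i

Bm has root B, degree 4 in F# minor, so iv.
C#7/E#: dominant seventh chord on C# = scale degree 5 → V65.
F#m: root F# is the tonic; minor triad there is i.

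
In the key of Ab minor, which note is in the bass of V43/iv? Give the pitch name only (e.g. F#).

The applied chord V43/iv is rooted on Ab: Ab-C-Eb-Gb.
The figure 43 means second inversion — the fifth is in the bass.

Eb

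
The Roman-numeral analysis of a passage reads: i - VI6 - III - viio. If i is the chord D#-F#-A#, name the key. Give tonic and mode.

The anchor chord is a minor triad on D#, labeled i.
If D# is scale degree 1 and the mode makes that degree carry a minor triad, the tonic is D# and the mode is minor.

D# minor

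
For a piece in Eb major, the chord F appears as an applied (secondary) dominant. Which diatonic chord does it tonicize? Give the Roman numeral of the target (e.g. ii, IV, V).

V

The chord is a major triad on F.
A dominant resolves down a perfect fifth: F → Bb. In Eb major, Bb is scale degree 5, i.e. V.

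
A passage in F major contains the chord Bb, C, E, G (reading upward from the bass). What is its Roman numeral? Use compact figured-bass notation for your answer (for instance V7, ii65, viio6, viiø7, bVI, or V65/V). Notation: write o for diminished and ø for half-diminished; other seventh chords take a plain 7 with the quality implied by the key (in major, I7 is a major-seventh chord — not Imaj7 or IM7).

Stacked in thirds the chord is C-E-G-Bb: a dominant seventh chord on C.
C is scale degree 5 in F major, and a dominant seventh chord on that degree is written V7.
With Bb in the bass the chord is in third inversion, so the figured bass is 42.

V42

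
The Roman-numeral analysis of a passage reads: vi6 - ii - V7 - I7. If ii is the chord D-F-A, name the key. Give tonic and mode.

C major

The chord Dm is a minor triad rooted on D; its label is ii.
ii on D implies D is the supertonic; that puts the tonic at C, and the lowercase numeral fits major mode.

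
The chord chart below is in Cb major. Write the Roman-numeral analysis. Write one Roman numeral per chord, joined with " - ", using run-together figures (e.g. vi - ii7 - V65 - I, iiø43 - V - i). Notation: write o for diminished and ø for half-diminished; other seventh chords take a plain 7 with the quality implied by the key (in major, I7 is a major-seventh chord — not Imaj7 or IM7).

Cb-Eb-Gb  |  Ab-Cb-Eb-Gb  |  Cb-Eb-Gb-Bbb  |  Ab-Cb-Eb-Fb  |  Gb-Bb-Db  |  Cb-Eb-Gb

Cb-Eb-Gb has root Cb, degree 1 in Cb major, so I.
Ab-Cb-Eb-Gb: root Ab is the submediant; minor seventh chord there is vi7.
Cb-Eb-Gb-Bbb is the secondary dominant of IV (dominant seventh chord on Cb): V7/IV.
Ab-Cb-Eb-Fb: root Fb is the subdominant; major seventh chord there is IV65.
Gb-Bb-Db: root Gb is the dominant; major triad there is V.
Cb-Eb-Gb: root Cb is the tonic; major triad there is I.

I - vi7 - V7/IV - IV65 - V - I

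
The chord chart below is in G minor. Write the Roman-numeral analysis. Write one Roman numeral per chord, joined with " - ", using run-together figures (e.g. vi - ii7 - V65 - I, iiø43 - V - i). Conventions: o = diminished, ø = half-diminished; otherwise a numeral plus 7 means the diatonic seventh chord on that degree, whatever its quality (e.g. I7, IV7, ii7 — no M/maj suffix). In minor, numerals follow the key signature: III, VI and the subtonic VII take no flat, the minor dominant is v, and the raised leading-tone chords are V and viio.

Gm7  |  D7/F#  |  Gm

Gm7 has root G, degree 1 in G minor, so i7.
D7/F# has root D, degree 5 in G minor, so V65.
Gm: minor triad on G = scale degree 1 → i.

i7 - V65 - i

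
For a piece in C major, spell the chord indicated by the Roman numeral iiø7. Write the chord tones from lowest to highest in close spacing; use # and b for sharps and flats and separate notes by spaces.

D F Ab C

Scale degree 2 in C major is D; here the chord built on it is altered to a half-diminished seventh chord. iiø7 is the half-diminished supertonic seventh, borrowed from the parallel minor.
So the chord is D-F-Ab-C.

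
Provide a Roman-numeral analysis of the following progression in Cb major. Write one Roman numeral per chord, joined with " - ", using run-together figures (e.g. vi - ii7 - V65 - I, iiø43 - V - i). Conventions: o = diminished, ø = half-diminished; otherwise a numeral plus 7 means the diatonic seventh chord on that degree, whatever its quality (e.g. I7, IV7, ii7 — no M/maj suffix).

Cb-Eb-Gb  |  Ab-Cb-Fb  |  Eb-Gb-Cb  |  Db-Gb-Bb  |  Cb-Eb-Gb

I - IV6 - I6 - V64 - I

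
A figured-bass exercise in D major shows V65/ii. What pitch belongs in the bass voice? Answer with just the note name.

D#

The applied chord V65/ii is rooted on B: B-D#-F#-A.
The figure 65 means first inversion — the third is in the bass.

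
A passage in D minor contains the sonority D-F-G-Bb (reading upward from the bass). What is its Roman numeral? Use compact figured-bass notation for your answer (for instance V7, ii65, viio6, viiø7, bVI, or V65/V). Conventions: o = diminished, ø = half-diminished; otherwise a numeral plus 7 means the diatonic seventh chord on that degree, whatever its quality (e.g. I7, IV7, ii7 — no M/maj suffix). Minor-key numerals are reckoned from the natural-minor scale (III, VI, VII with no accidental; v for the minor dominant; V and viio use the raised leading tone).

iv43

The pitches G-Bb-D-F form a minor seventh chord rooted on G.
In D minor, G is the subdominant; the diatonic minor seventh chord there is iv7.
With D in the bass the chord is in second inversion, so the figured bass is 43.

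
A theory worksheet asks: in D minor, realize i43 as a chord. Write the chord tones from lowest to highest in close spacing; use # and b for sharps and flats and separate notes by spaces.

A C D F

The numeral's case and figure indicate a minor seventh chord. In D minor its root, the first degree, is D.
That chord is spelled D-F-A-C.
The figured bass 43 indicates second inversion, placing the fifth (A) in the bass: A-C-D-F.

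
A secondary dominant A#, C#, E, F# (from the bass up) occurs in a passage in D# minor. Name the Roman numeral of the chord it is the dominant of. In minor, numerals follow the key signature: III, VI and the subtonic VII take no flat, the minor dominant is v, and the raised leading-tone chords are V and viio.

The chord is a dominant seventh chord on F#.
A dominant resolves down a perfect fifth: F# → B. In D# minor, B is scale degree 6, i.e. VI.

VI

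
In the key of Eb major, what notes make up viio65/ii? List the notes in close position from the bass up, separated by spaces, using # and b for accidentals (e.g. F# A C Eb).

G Bb Db E

viio65/ii is a secondary leading-tone chord. The target ii is F in Eb major; the applied chord is rooted a semitone below, on E.
Building a fully diminished seventh chord on E gives E-G-Bb-Db.
With the 65 figure the chord is in first inversion; from the bass G upward in close position it reads G-Bb-Db-E.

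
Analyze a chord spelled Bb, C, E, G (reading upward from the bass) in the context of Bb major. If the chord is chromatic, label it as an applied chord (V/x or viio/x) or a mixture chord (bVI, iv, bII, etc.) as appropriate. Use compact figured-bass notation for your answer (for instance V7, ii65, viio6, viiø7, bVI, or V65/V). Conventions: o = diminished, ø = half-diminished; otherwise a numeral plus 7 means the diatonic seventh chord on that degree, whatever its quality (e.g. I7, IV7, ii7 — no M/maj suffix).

V42/V

Stacked in thirds the chord is C-E-G-Bb: a dominant seventh chord on C.
C is not a diatonic chord root with this quality in Bb major, but it lies a perfect fifth above F (V), so the chord functions as an applied dominant of V.
With Bb in the bass the chord is in third inversion, so the figured bass is 42.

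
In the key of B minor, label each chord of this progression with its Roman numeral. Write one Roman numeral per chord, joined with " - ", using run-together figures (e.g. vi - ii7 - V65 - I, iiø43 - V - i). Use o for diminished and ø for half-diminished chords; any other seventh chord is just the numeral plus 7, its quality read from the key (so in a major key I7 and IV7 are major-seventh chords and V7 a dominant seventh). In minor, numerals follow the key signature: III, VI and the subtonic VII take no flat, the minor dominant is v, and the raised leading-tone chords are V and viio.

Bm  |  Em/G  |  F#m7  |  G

i - iv6 - v7 - VI

Bm: root B is the tonic; minor triad there is i.
Em/G: root E is the subdominant; minor triad there is iv6.
F#m7: minor seventh chord on F# = scale degree 5 → v7.
G: root G is the submediant; major triad there is VI.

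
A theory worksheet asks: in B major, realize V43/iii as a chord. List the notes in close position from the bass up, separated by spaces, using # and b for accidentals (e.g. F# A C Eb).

E# G# A# C##

The slash means an applied dominant: we want the dominant of iii. In B major, iii is D# minor, and its dominant is built on A#.
Building a dominant seventh chord on A# gives A#-C##-E#-G#.
The figured bass 43 indicates second inversion, placing the fifth (E#) in the bass: E#-G#-A#-C##.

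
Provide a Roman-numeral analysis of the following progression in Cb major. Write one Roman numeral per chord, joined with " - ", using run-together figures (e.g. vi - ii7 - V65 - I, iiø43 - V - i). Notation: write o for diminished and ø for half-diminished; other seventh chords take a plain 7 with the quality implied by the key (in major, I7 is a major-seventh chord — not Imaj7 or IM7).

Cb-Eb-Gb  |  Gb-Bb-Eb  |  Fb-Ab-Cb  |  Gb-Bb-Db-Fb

I - iii6 - IV - V7

Cb-Eb-Gb: major triad on Cb = scale degree 1 → I.
Gb-Bb-Eb: minor triad on Eb = scale degree 3 → iii6.
Fb-Ab-Cb: root Fb is the subdominant; major triad there is IV.
Gb-Bb-Db-Fb: root Gb is the dominant; dominant seventh chord there is V7.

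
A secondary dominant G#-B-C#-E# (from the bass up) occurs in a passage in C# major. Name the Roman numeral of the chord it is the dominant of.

IV

The chord is a dominant seventh chord on C#.
A dominant resolves down a perfect fifth: C# → F#. In C# major, F# is scale degree 4, i.e. IV.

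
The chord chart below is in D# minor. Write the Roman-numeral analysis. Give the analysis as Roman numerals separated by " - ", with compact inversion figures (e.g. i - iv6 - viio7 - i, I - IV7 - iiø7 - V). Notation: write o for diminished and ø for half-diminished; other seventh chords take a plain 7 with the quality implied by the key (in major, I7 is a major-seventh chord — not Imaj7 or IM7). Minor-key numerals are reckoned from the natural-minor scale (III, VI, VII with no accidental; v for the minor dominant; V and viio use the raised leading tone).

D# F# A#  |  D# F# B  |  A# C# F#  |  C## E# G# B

i - VI6 - III6 - viio7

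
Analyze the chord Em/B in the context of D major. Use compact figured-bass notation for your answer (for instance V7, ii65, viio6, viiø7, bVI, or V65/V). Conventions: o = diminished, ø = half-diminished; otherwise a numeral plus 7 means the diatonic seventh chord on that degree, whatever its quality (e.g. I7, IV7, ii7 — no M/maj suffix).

The pitches E-G-B form a minor triad rooted on E.
In D major, E is the supertonic; the diatonic minor triad there is ii.
With B in the bass the chord is in second inversion, so the figured bass is 64.

ii64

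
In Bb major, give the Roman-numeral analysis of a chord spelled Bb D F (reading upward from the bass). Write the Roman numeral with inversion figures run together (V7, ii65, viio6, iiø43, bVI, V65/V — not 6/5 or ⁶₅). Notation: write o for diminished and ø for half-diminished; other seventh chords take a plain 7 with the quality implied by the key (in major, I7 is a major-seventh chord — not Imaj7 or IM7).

I

The pitches Bb-D-F form a major triad rooted on Bb.
In Bb major, Bb is the tonic; the diatonic major triad there is I.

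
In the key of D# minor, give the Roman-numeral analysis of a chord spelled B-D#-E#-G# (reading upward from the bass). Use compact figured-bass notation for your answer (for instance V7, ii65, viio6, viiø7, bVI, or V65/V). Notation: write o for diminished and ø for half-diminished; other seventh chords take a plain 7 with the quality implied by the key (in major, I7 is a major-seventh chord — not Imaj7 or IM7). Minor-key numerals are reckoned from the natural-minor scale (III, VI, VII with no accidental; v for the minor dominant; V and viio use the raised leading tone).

Stacked in thirds the chord is E#-G#-B-D#: a half-diminished seventh chord on E#.
E# is scale degree 2 in D# minor, and a half-diminished seventh chord on that degree is written iiø7.
With B in the bass the chord is in second inversion, so the figured bass is 43.

iiø43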